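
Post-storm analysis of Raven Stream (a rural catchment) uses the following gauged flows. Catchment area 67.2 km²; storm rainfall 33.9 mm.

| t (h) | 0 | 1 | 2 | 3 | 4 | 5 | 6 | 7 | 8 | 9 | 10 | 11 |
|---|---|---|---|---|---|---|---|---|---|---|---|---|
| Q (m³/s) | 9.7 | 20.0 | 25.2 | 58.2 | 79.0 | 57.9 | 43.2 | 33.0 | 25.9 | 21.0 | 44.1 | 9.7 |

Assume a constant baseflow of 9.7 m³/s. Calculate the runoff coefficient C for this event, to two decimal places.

C ≈ 0.49

ΣQ_DR = 310.5 m³/s; V = ΣQ_DR·Δt = 1.118 × 10^6 m³.
Runoff depth d = V / A = 16.63 mm.
C = d / P = 16.63 / 33.9 = 0.49.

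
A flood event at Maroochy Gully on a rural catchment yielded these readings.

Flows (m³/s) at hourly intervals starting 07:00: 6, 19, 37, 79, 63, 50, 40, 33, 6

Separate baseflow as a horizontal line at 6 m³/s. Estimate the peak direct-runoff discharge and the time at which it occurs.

Q_p = 73.0 m³/s at t = 10:00

Subtracting baseflow gives direct-runoff ordinates: 0.0, 13.0, 31.0, 73.0, 57.0, 44.0, 34.0, 27.0, 0.0 m³/s.
The maximum is 73.0 m³/s, occurring at the reading for t = 10:00.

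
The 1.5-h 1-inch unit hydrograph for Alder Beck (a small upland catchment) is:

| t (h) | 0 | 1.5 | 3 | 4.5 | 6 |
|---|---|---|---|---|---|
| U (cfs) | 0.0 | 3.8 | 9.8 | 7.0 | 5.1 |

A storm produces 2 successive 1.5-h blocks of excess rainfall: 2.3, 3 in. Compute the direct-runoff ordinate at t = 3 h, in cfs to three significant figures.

Q ≈ 33.9 cfs

By discrete convolution, Q_j = Σ (P_i / 1 in) · U_{j−i}.
At t = 3 h (j=2): Q = (2.3/1)·9.8 + (3/1)·3.8 = 33.9 cfs.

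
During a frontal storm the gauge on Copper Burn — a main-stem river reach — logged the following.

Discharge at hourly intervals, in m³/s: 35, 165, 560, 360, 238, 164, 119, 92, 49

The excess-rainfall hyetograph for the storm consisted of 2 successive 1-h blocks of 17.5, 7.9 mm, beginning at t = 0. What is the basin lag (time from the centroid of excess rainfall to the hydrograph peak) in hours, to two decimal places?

t_L ≈ 1.19 h

Centroid of excess rainfall: t_c = Σ P_i·t̄_i / ΣP_i = 0.8110 h (block centres at 0.5, 1.5 h).
Hydrograph peak occurs at t = 2 h, so basin lag t_L = 2 − 0.8110 = 1.19 h.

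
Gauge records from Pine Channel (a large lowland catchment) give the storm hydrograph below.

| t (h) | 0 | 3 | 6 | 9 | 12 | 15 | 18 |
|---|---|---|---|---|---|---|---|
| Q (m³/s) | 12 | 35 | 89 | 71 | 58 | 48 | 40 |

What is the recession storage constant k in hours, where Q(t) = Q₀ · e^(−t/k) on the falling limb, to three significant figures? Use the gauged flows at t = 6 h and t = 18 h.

On the falling limb, Q drops from 89 to 40 m³/s between t = 6 h and t = 18 h (Δt = 12 h).
k = −Δt / ln(Q₂/Q₁) = −12 / ln(40/89) = 15.0 h.

k ≈ 15.0 h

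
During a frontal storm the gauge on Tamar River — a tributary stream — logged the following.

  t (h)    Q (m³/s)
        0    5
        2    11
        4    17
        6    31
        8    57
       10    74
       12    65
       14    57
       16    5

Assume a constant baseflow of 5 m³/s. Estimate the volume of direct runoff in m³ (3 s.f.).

V ≈ 1.99 × 10^6 m³

Direct-runoff ordinates (Q − Q_b): 0.0, 6.0, 12.0, 26.0, 52.0, 69.0, 60.0, 52.0, 0.0 m³/s.
ΣQ_DR = 277.0 m³/s.
With Δt = 2 h = 7200 s, V = ΣQ_DR · Δt = 277.0 × 7200 = 1.99 × 10^6 m³.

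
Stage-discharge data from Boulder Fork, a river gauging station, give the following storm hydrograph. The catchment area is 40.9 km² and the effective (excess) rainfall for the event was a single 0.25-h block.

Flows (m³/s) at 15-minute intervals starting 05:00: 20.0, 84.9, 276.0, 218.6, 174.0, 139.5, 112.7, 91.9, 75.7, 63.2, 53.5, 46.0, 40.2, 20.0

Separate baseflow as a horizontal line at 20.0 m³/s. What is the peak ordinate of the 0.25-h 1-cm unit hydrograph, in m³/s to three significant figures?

Direct runoff: 0.0, 64.9, 256.0, 198.6, 154.0, 119.5, 92.7, 71.9, 55.7, 43.2, 33.5, 26.0, 20.2, 0.0 m³/s; ΣQ_DR = 1136 m³/s, peak = 256.0 m³/s.
Runoff depth d = ΣQ_DR·Δt / A = 1136 × 900 / (40.9 km²) = 25.00 mm.
The 1-cm UH is the DRH scaled by (10 mm)/d, so U_p = 256.0 × 10/25.00 = 102 m³/s.

U_p ≈ 102 m³/s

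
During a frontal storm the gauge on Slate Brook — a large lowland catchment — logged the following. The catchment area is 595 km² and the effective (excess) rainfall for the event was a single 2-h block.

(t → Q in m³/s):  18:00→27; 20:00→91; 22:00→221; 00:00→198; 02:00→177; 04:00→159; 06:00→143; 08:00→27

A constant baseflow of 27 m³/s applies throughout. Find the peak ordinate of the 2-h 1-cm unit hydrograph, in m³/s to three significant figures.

Direct runoff: 0.0, 64.0, 194.0, 171.0, 150.0, 132.0, 116.0, 0.0 m³/s; ΣQ_DR = 827.0 m³/s, peak = 194.0 m³/s.
Runoff depth d = ΣQ_DR·Δt / A = 827.0 × 7200 / (595 km²) = 10.01 mm.
The 1-cm UH is the DRH scaled by (10 mm)/d, so U_p = 194.0 × 10/10.01 = 194 m³/s.

U_p ≈ 194 m³/s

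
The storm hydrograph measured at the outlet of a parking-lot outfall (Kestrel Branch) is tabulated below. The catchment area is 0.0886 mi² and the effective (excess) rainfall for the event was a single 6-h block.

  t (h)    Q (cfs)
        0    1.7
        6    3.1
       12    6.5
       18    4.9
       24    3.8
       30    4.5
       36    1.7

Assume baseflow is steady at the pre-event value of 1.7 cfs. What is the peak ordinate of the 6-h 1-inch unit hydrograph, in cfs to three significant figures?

Direct runoff: 0.0, 1.4, 4.8, 3.2, 2.1, 2.8, 0.0 cfs; ΣQ_DR = 14.30 cfs, peak = 4.8 cfs.
Runoff depth d = ΣQ_DR·Δt / A = 14.30 × 21600 / (0.0886 mi²) = 1.501 in.
The 1-inch UH is the DRH scaled by (1 in)/d, so U_p = 4.8 × 1/1.501 = 3.20 cfs.

U_p ≈ 3.20 cfs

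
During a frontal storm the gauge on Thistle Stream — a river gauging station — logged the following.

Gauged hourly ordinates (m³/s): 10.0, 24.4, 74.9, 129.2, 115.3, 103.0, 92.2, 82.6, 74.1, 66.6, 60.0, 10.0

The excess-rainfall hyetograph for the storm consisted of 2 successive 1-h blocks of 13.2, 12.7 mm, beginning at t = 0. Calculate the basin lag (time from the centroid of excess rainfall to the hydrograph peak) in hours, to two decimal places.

t_L ≈ 2.01 h

Centroid of excess rainfall: t_c = Σ P_i·t̄_i / ΣP_i = 0.9903 h (block centres at 0.5, 1.5 h).
Hydrograph peak occurs at t = 3 h, so basin lag t_L = 3 − 0.9903 = 2.01 h.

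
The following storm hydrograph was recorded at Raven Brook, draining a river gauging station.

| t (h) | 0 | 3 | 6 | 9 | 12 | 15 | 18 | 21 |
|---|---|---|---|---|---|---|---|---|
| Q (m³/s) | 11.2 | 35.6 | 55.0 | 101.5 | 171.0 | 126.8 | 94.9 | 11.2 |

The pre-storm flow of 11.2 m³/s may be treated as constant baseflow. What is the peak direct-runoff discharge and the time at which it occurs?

Subtracting baseflow gives direct-runoff ordinates: 0.0, 24.4, 43.8, 90.3, 159.8, 115.6, 83.7, 0.0 m³/s.
The maximum is 159.8 m³/s, occurring at the reading for t = 12 h.

Q_p = 159.8 m³/s at t = 12 h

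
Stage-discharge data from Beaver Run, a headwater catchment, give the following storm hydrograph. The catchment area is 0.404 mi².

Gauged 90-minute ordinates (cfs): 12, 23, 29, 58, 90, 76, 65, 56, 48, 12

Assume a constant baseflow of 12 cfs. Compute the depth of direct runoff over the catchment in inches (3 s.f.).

d ≈ 2.01 in

Direct runoff: 0.0, 11.0, 17.0, 46.0, 78.0, 64.0, 53.0, 44.0, 36.0, 0.0 cfs; ΣQ_DR = 349.0 cfs.
V = ΣQ_DR · Δt = 349.0 × 5400 s = 1.885 × 10^6 ft³.
Over A = 0.404 mi², depth = V / A = 2.01 in.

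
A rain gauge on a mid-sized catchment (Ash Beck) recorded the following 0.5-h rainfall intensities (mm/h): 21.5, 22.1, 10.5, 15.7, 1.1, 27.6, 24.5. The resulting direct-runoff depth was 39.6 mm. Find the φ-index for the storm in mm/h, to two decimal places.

φ ≈ 7.12 mm/h

Only the 6 blocks with intensity above φ contribute runoff: 21.5, 22.1, 10.5, 15.7, 27.6, 24.5 mm/h.
Σ(I−φ)·Δt = d  ⇒  (21.5+22.1+10.5+15.7+27.6+24.5 − 6φ)·0.5 = 39.6
φ = (121.9 − 39.6/0.5) / 6 = 7.12 mm/h.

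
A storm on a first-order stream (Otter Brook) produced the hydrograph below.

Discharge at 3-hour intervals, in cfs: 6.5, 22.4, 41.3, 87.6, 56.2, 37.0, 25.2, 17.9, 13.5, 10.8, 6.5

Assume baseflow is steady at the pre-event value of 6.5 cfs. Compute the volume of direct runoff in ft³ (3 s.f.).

Direct-runoff ordinates (Q − Q_b): 0.0, 15.9, 34.8, 81.1, 49.7, 30.5, 18.7, 11.4, 7.0, 4.3, 0.0 cfs.
ΣQ_DR = 253.4 cfs.
With Δt = 3 h = 10800 s, V = ΣQ_DR · Δt = 253.4 × 10800 = 2.74 × 10^6 ft³.

V ≈ 2.74 × 10^6 ft³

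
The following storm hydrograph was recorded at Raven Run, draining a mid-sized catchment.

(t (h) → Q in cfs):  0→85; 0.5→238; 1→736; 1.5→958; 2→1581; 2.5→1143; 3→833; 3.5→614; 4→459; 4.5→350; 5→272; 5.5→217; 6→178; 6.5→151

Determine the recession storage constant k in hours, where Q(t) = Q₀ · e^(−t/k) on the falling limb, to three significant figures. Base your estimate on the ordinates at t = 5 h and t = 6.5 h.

On the falling limb, Q drops from 272 to 151 cfs between t = 5 h and t = 6.5 h (Δt = 1.5 h).
k = −Δt / ln(Q₂/Q₁) = −1.5 / ln(151/272) = 2.55 h.

k ≈ 2.55 h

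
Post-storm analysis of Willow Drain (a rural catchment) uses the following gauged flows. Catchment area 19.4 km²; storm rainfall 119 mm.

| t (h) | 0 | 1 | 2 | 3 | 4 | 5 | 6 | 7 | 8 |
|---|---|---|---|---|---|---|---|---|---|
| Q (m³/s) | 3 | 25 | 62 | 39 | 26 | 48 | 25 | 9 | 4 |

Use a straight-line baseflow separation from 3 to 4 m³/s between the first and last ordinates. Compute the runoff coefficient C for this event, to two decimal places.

ΣQ_DR = 209.5 m³/s; V = ΣQ_DR·Δt = 7.542 × 10^5 m³.
Runoff depth d = V / A = 38.88 mm.
C = d / P = 38.88 / 119 = 0.33.

C ≈ 0.33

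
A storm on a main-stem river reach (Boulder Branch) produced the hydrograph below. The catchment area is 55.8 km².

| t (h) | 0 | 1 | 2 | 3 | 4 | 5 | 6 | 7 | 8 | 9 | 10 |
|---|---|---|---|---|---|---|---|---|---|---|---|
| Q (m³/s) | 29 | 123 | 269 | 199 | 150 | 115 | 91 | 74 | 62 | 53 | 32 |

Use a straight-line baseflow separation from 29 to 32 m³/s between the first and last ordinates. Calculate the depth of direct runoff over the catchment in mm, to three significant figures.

Direct runoff: 0.00, 93.70, 239.40, 169.10, 119.80, 84.50, 60.20, 42.90, 30.60, 21.30, 0.00 m³/s; ΣQ_DR = 861.5 m³/s.
V = ΣQ_DR · Δt = 861.5 × 3600 s = 3.101 × 10^6 m³.
Over A = 55.8 km², depth = V / A = 55.6 mm.

d ≈ 55.6 mm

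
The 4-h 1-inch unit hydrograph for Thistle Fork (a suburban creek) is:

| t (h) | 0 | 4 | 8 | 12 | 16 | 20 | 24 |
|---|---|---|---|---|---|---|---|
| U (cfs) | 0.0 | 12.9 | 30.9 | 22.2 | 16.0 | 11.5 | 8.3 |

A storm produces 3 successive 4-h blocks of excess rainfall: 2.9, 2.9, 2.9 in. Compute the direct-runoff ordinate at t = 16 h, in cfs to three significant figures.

Q ≈ 200 cfs

By discrete convolution, Q_j = Σ (P_i / 1 in) · U_{j−i}.
At t = 16 h (j=4): Q = (2.9/1)·16.0 + (2.9/1)·22.2 + (2.9/1)·30.9 = 200 cfs.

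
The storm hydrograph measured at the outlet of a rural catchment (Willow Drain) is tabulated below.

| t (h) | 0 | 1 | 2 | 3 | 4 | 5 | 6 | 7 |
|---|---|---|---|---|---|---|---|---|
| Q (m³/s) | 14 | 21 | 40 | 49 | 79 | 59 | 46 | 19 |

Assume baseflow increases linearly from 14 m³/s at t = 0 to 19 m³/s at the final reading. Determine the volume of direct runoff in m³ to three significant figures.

V ≈ 7.02 × 10^5 m³

Direct-runoff ordinates (Q − Q_b): 0.00, 6.29, 24.57, 32.86, 62.14, 41.43, 27.71, 0.00 m³/s.
ΣQ_DR = 195.0 m³/s.
With Δt = 1 h = 3600 s, V = ΣQ_DR · Δt = 195.0 × 3600 = 7.02 × 10^5 m³.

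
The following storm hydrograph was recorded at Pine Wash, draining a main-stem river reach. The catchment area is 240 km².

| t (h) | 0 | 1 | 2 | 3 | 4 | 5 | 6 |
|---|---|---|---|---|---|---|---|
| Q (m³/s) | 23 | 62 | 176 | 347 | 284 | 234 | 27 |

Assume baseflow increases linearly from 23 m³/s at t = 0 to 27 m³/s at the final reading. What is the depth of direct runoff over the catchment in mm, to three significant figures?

Direct runoff: 0.00, 38.33, 151.67, 322.00, 258.33, 207.67, 0.00 m³/s; ΣQ_DR = 978.0 m³/s.
V = ΣQ_DR · Δt = 978.0 × 3600 s = 3.521 × 10^6 m³.
Over A = 240 km², depth = V / A = 14.7 mm.

d ≈ 14.7 mm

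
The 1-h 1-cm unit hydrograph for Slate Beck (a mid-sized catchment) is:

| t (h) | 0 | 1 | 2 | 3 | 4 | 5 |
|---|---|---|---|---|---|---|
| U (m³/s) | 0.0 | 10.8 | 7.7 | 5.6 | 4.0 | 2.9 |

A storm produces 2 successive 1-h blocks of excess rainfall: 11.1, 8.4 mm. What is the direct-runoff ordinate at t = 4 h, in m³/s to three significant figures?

By discrete convolution, Q_j = Σ (P_i / 10 mm) · U_{j−i}.
At t = 4 h (j=4): Q = (11.1/10)·4.0 + (8.4/10)·5.6 = 9.14 m³/s.

Q ≈ 9.14 m³/s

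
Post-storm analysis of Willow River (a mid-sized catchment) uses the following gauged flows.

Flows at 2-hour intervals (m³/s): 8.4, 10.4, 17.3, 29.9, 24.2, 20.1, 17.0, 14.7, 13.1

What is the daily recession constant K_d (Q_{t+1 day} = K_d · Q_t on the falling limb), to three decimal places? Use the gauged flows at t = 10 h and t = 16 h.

Between t = 10 h and t = 16 h the flow falls from 20.1 to 13.1 m³/s over 3×2 h = 6 h.
Per-interval ratio K = (13.1/20.1)^(1/3) = 0.8670; K_d = K^(24/2) = 0.180.

K_d ≈ 0.180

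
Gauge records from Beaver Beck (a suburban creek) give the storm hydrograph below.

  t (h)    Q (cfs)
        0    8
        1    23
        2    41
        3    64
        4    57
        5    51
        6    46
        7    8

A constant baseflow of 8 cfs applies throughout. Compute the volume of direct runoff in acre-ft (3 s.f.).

Direct-runoff ordinates (Q − Q_b): 0.0, 15.0, 33.0, 56.0, 49.0, 43.0, 38.0, 0.0 cfs.
ΣQ_DR = 234.0 cfs.
With Δt = 1 h = 3600 s, V = ΣQ_DR · Δt = 234.0 × 3600 = 8.42 × 10^5 ft³ = 19.3 acre-ft.

V ≈ 19.3 acre-ft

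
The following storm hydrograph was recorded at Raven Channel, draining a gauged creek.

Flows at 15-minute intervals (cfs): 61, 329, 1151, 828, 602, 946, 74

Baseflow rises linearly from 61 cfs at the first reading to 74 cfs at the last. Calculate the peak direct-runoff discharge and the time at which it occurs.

Q_p = 1085.67 cfs at t = 0.5 h

Subtracting baseflow gives direct-runoff ordinates: 0.00, 265.83, 1085.67, 760.50, 532.33, 874.17, 0.00 cfs.
The maximum is 1085.67 cfs, occurring at the reading for t = 0.5 h.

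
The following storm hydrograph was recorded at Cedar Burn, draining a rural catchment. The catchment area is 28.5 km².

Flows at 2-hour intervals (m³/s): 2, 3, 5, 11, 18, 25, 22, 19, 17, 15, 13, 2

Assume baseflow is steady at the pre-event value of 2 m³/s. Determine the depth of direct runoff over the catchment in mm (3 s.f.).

d ≈ 32.3 mm

Direct runoff: 0.0, 1.0, 3.0, 9.0, 16.0, 23.0, 20.0, 17.0, 15.0, 13.0, 11.0, 0.0 m³/s; ΣQ_DR = 128.0 m³/s.
V = ΣQ_DR · Δt = 128.0 × 7200 s = 9.216 × 10^5 m³.
Over A = 28.5 km², depth = V / A = 32.3 mm.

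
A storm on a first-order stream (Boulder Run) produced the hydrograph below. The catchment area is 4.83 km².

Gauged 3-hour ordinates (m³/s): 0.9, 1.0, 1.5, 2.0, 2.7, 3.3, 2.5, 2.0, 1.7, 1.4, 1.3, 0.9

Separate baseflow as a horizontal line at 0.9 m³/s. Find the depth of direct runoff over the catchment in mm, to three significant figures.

d ≈ 23.3 mm

Direct runoff: 0.0, 0.1, 0.6, 1.1, 1.8, 2.4, 1.6, 1.1, 0.8, 0.5, 0.4, 0.0 m³/s; ΣQ_DR = 10.40 m³/s.
V = ΣQ_DR · Δt = 10.40 × 10800 s = 1.123 × 10^5 m³.
Over A = 4.83 km², depth = V / A = 23.3 mm.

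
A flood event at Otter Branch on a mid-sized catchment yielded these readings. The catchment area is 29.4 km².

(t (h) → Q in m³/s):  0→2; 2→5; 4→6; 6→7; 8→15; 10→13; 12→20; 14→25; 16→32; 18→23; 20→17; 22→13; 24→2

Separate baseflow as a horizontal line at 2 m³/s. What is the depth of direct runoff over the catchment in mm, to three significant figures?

Direct runoff: 0.0, 3.0, 4.0, 5.0, 13.0, 11.0, 18.0, 23.0, 30.0, 21.0, 15.0, 11.0, 0.0 m³/s; ΣQ_DR = 154.0 m³/s.
V = ΣQ_DR · Δt = 154.0 × 7200 s = 1.109 × 10^6 m³.
Over A = 29.4 km², depth = V / A = 37.7 mm.

d ≈ 37.7 mm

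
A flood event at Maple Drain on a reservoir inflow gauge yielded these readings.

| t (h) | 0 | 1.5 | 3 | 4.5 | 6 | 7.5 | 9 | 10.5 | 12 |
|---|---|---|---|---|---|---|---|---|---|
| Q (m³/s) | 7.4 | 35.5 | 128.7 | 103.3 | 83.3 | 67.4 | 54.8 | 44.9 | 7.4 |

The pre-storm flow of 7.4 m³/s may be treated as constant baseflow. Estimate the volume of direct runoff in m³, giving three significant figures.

Direct-runoff ordinates (Q − Q_b): 0.0, 28.1, 121.3, 95.9, 75.9, 60.0, 47.4, 37.5, 0.0 m³/s.
ΣQ_DR = 466.1 m³/s.
With Δt = 1.5 h = 5400 s, V = ΣQ_DR · Δt = 466.1 × 5400 = 2.52 × 10^6 m³.

V ≈ 2.52 × 10^6 m³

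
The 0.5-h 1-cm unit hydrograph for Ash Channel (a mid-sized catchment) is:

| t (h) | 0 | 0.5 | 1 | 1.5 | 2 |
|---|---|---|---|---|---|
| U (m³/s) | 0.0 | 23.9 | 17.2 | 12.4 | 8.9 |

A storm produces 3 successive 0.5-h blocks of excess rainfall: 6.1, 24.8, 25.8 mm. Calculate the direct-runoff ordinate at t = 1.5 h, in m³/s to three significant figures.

Q ≈ 112 m³/s

By discrete convolution, Q_j = Σ (P_i / 10 mm) · U_{j−i}.
At t = 1.5 h (j=3): Q = (6.1/10)·12.4 + (24.8/10)·17.2 + (25.8/10)·23.9 = 112 m³/s.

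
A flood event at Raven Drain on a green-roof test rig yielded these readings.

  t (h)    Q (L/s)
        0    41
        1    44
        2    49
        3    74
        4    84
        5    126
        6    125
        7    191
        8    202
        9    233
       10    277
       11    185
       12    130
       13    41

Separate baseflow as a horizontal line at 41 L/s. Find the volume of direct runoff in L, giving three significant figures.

Direct-runoff ordinates (Q − Q_b): 0.0, 3.0, 8.0, 33.0, 43.0, 85.0, 84.0, 150.0, 161.0, 192.0, 236.0, 144.0, 89.0, 0.0 L/s.
ΣQ_DR = 1228 L/s.
With Δt = 1 h = 3600 s, V = ΣQ_DR · Δt = 1228 × 3600 = 4.42 × 10^6 L.

V ≈ 4.42 × 10^6 L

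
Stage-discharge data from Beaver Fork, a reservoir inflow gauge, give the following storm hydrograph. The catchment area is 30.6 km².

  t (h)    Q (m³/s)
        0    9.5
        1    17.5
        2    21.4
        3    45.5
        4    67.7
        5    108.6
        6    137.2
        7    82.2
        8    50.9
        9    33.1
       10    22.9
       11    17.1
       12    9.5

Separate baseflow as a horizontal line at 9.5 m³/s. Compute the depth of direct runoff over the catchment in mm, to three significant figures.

Direct runoff: 0.0, 8.0, 11.9, 36.0, 58.2, 99.1, 127.7, 72.7, 41.4, 23.6, 13.4, 7.6, 0.0 m³/s; ΣQ_DR = 499.6 m³/s.
V = ΣQ_DR · Δt = 499.6 × 3600 s = 1.799 × 10^6 m³.
Over A = 30.6 km², depth = V / A = 58.8 mm.

d ≈ 58.8 mm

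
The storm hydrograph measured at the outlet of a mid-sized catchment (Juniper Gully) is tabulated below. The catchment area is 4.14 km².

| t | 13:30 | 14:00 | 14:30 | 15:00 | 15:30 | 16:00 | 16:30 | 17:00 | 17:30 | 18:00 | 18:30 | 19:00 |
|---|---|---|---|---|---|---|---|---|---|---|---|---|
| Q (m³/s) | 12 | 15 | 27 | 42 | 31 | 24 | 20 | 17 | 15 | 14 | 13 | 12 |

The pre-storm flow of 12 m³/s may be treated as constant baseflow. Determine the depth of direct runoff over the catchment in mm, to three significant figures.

Direct runoff: 0.0, 3.0, 15.0, 30.0, 19.0, 12.0, 8.0, 5.0, 3.0, 2.0, 1.0, 0.0 m³/s; ΣQ_DR = 98.00 m³/s.
V = ΣQ_DR · Δt = 98.00 × 1800 s = 1.764 × 10^5 m³.
Over A = 4.14 km², depth = V / A = 42.6 mm.

d ≈ 42.6 mm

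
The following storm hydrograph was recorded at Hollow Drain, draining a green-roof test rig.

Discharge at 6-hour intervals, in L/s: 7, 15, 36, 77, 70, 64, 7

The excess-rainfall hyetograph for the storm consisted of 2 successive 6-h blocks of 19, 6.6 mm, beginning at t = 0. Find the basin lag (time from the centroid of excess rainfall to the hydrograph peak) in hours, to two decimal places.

t_L ≈ 13.45 h

Centroid of excess rainfall: t_c = Σ P_i·t̄_i / ΣP_i = 4.5469 h (block centres at 3, 9 h).
Hydrograph peak occurs at t = 18 h, so basin lag t_L = 18 − 4.5469 = 13.45 h.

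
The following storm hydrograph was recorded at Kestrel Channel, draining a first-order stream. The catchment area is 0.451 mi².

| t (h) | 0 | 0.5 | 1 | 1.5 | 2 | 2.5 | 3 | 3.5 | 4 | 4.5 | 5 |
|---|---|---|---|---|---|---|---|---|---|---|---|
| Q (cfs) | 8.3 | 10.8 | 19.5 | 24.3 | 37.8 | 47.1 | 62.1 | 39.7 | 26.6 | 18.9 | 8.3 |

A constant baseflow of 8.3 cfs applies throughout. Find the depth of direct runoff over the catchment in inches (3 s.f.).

Direct runoff: 0.0, 2.5, 11.2, 16.0, 29.5, 38.8, 53.8, 31.4, 18.3, 10.6, 0.0 cfs; ΣQ_DR = 212.1 cfs.
V = ΣQ_DR · Δt = 212.1 × 1800 s = 3.818 × 10^5 ft³.
Over A = 0.451 mi², depth = V / A = 0.364 in.

d ≈ 0.364 in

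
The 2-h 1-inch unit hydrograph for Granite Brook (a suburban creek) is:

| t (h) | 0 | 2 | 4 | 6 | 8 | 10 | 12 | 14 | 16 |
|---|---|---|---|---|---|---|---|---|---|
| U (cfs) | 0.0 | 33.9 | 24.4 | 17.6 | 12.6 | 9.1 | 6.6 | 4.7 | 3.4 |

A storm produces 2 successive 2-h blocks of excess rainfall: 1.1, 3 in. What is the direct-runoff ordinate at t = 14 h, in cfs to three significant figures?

Q ≈ 25.0 cfs

By discrete convolution, Q_j = Σ (P_i / 1 in) · U_{j−i}.
At t = 14 h (j=7): Q = (1.1/1)·4.7 + (3/1)·6.6 = 25.0 cfs.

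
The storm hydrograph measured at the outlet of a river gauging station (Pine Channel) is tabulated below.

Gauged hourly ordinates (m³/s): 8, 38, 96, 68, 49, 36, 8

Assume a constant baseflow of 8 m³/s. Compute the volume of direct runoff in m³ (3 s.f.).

V ≈ 8.89 × 10^5 m³

Direct-runoff ordinates (Q − Q_b): 0.0, 30.0, 88.0, 60.0, 41.0, 28.0, 0.0 m³/s.
ΣQ_DR = 247.0 m³/s.
With Δt = 1 h = 3600 s, V = ΣQ_DR · Δt = 247.0 × 3600 = 8.89 × 10^5 m³.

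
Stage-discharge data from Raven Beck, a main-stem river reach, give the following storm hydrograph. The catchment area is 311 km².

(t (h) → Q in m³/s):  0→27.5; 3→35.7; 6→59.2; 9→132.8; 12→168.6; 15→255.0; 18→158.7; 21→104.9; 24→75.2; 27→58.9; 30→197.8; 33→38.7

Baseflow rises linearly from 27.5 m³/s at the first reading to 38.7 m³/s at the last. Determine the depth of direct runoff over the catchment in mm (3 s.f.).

Direct runoff: 0.00, 7.18, 29.66, 102.25, 137.03, 222.41, 125.09, 70.27, 39.55, 22.24, 160.12, 0.00 m³/s; ΣQ_DR = 915.8 m³/s.
V = ΣQ_DR · Δt = 915.8 × 10800 s = 9.891 × 10^6 m³.
Over A = 311 km², depth = V / A = 31.8 mm.

d ≈ 31.8 mm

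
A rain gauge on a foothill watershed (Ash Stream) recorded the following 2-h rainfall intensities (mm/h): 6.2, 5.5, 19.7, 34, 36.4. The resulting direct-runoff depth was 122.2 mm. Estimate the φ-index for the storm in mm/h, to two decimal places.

Only the 3 blocks with intensity above φ contribute runoff: 19.7, 34, 36.4 mm/h.
Σ(I−φ)·Δt = d  ⇒  (19.7+34+36.4 − 3φ)·2 = 122.2
φ = (90.10 − 122.2/2) / 3 = 9.67 mm/h.

φ ≈ 9.67 mm/h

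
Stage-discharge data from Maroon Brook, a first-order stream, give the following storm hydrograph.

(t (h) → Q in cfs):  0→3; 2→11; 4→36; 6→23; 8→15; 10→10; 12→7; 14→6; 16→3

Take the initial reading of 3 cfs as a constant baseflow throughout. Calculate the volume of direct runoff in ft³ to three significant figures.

V ≈ 6.26 × 10^5 ft³

Direct-runoff ordinates (Q − Q_b): 0.0, 8.0, 33.0, 20.0, 12.0, 7.0, 4.0, 3.0, 0.0 cfs.
ΣQ_DR = 87.00 cfs.
With Δt = 2 h = 7200 s, V = ΣQ_DR · Δt = 87.00 × 7200 = 6.26 × 10^5 ft³.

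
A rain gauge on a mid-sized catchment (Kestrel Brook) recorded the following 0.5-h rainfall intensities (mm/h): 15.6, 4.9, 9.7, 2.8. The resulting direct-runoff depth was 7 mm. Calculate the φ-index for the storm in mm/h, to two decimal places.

Only the 2 blocks with intensity above φ contribute runoff: 15.6, 9.7 mm/h.
Σ(I−φ)·Δt = d  ⇒  (15.6+9.7 − 2φ)·0.5 = 7
φ = (25.30 − 7/0.5) / 2 = 5.65 mm/h.

φ ≈ 5.65 mm/h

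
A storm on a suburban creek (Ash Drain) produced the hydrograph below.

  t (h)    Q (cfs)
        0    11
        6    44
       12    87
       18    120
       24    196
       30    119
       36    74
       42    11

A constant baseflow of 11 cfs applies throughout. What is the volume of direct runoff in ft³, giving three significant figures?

Direct-runoff ordinates (Q − Q_b): 0.0, 33.0, 76.0, 109.0, 185.0, 108.0, 63.0, 0.0 cfs.
ΣQ_DR = 574.0 cfs.
With Δt = 6 h = 21600 s, V = ΣQ_DR · Δt = 574.0 × 21600 = 1.24 × 10^7 ft³.

V ≈ 1.24 × 10^7 ft³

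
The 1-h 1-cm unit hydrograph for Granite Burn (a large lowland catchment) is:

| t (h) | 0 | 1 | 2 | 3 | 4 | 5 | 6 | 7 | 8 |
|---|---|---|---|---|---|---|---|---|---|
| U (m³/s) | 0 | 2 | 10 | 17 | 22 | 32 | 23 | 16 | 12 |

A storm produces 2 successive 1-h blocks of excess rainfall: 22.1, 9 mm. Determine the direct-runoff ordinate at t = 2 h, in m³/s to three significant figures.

By discrete convolution, Q_j = Σ (P_i / 10 mm) · U_{j−i}.
At t = 2 h (j=2): Q = (22.1/10)·10 + (9/10)·2 = 23.9 m³/s.

Q ≈ 23.9 m³/s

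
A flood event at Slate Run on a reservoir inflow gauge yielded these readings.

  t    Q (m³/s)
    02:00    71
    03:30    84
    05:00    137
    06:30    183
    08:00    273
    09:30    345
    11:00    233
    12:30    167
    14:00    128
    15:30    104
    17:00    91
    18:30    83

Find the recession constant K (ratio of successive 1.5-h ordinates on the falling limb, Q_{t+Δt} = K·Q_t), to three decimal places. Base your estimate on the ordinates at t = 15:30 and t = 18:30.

K ≈ 0.893

Using the recession-limb readings at t = 15:30 and t = 18:30: Q falls from 104 to 83 m³/s over 2 intervals.
K = (Q₂/Q₁)^(1/2) = (83/104)^(1/2) = 0.893.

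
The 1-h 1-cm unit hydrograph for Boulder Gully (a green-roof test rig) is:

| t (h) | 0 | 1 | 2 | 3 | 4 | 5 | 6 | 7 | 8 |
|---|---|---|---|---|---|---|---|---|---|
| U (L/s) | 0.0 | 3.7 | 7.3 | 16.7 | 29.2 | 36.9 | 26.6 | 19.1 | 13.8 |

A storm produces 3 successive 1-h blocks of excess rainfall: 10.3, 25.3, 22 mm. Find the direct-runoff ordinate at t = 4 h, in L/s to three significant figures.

By discrete convolution, Q_j = Σ (P_i / 10 mm) · U_{j−i}.
At t = 4 h (j=4): Q = (10.3/10)·29.2 + (25.3/10)·16.7 + (22/10)·7.3 = 88.4 L/s.

Q ≈ 88.4 L/s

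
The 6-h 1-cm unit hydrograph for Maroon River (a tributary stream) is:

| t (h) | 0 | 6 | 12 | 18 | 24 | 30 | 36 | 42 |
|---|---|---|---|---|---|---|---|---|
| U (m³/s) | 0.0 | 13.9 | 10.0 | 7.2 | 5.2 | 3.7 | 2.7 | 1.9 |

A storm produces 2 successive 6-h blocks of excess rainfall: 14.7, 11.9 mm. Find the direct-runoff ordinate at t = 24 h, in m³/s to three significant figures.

Q ≈ 16.2 m³/s

By discrete convolution, Q_j = Σ (P_i / 10 mm) · U_{j−i}.
At t = 24 h (j=4): Q = (14.7/10)·5.2 + (11.9/10)·7.2 = 16.2 m³/s.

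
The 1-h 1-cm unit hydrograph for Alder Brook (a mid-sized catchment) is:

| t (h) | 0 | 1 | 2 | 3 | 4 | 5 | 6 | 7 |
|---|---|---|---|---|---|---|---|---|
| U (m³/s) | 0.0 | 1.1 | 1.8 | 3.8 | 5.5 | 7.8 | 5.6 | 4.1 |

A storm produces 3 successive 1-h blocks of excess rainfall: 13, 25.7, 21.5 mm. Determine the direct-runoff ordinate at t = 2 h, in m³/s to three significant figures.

By discrete convolution, Q_j = Σ (P_i / 10 mm) · U_{j−i}.
At t = 2 h (j=2): Q = (13/10)·1.8 + (25.7/10)·1.1 + (21.5/10)·0.0 = 5.17 m³/s.

Q ≈ 5.17 m³/s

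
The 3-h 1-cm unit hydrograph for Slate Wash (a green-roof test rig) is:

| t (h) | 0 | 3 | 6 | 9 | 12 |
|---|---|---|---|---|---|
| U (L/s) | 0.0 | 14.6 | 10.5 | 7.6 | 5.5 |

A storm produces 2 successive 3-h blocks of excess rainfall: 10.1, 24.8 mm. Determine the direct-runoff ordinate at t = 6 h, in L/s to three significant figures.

By discrete convolution, Q_j = Σ (P_i / 10 mm) · U_{j−i}.
At t = 6 h (j=2): Q = (10.1/10)·10.5 + (24.8/10)·14.6 = 46.8 L/s.

Q ≈ 46.8 L/s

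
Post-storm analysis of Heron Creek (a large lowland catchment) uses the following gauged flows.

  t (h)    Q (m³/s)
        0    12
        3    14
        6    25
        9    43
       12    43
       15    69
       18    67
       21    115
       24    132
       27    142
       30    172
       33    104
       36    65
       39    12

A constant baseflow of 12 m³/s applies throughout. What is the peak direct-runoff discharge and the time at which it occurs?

Subtracting baseflow gives direct-runoff ordinates: 0.0, 2.0, 13.0, 31.0, 31.0, 57.0, 55.0, 103.0, 120.0, 130.0, 160.0, 92.0, 53.0, 0.0 m³/s.
The maximum is 160.0 m³/s, occurring at the reading for t = 30 h.

Q_p = 160.0 m³/s at t = 30 h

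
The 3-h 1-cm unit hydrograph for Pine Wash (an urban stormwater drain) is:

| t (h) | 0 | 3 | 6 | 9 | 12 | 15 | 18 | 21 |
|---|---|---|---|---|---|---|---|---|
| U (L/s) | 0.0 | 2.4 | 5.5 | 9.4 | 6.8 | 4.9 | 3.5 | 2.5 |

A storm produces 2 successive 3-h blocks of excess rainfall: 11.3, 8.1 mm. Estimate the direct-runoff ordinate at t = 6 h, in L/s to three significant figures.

Q ≈ 8.16 L/s

By discrete convolution, Q_j = Σ (P_i / 10 mm) · U_{j−i}.
At t = 6 h (j=2): Q = (11.3/10)·5.5 + (8.1/10)·2.4 = 8.16 L/s.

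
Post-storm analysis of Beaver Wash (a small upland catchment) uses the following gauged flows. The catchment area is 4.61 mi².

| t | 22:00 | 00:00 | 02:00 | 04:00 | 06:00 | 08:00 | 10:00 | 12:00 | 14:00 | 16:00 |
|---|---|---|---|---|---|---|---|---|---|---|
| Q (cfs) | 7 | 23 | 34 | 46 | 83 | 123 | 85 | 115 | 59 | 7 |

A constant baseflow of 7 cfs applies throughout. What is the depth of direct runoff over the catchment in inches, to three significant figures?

d ≈ 0.344 in

Direct runoff: 0.0, 16.0, 27.0, 39.0, 76.0, 116.0, 78.0, 108.0, 52.0, 0.0 cfs; ΣQ_DR = 512.0 cfs.
V = ΣQ_DR · Δt = 512.0 × 7200 s = 3.686 × 10^6 ft³.
Over A = 4.61 mi², depth = V / A = 0.344 in.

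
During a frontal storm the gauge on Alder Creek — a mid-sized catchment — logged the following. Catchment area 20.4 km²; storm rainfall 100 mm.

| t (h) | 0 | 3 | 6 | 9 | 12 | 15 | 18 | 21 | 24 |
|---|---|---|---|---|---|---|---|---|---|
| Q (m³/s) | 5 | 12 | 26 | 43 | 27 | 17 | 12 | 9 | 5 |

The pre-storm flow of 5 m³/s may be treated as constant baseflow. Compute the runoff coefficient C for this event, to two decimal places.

C ≈ 0.59

ΣQ_DR = 111.0 m³/s; V = ΣQ_DR·Δt = 1.199 × 10^6 m³.
Runoff depth d = V / A = 58.76 mm.
C = d / P = 58.76 / 100 = 0.59.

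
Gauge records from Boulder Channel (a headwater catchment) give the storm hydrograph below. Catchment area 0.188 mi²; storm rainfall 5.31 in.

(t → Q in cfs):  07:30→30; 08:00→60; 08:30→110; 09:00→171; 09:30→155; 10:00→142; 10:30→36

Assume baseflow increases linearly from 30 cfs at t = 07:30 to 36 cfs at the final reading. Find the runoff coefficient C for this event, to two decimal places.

ΣQ_DR = 473.0 cfs; V = ΣQ_DR·Δt = 8.514 × 10^5 ft³.
Runoff depth d = V / A = 1.949 in.
C = d / P = 1.949 / 5.31 = 0.37.

C ≈ 0.37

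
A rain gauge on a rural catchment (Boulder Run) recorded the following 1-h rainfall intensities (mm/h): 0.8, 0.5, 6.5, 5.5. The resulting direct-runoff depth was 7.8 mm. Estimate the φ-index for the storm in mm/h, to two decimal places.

φ ≈ 2.10 mm/h

Only the 2 blocks with intensity above φ contribute runoff: 6.5, 5.5 mm/h.
Σ(I−φ)·Δt = d  ⇒  (6.5+5.5 − 2φ)·1 = 7.8
φ = (12.00 − 7.8/1) / 2 = 2.10 mm/h.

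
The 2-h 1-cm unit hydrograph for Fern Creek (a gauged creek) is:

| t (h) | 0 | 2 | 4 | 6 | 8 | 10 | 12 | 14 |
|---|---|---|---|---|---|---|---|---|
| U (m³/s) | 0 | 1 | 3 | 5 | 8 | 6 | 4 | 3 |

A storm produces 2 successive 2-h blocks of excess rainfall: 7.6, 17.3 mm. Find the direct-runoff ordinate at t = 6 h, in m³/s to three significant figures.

By discrete convolution, Q_j = Σ (P_i / 10 mm) · U_{j−i}.
At t = 6 h (j=3): Q = (7.6/10)·5 + (17.3/10)·3 = 8.99 m³/s.

Q ≈ 8.99 m³/s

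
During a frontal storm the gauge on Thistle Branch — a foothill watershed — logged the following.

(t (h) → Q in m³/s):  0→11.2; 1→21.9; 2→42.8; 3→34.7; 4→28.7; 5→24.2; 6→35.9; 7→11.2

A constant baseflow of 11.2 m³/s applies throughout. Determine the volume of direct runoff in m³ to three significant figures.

V ≈ 4.36 × 10^5 m³

Direct-runoff ordinates (Q − Q_b): 0.0, 10.7, 31.6, 23.5, 17.5, 13.0, 24.7, 0.0 m³/s.
ΣQ_DR = 121.0 m³/s.
With Δt = 1 h = 3600 s, V = ΣQ_DR · Δt = 121.0 × 3600 = 4.36 × 10^5 m³.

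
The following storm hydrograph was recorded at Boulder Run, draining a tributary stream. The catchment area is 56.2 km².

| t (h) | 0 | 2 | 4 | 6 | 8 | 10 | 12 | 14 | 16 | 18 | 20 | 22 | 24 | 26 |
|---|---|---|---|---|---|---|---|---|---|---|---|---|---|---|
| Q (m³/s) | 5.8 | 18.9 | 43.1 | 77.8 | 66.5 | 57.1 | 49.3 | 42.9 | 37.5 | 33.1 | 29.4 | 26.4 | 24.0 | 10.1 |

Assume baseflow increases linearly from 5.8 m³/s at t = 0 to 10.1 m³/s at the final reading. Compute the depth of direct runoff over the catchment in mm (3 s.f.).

d ≈ 52.6 mm

Direct runoff: 0.00, 12.77, 36.64, 71.01, 59.38, 49.65, 41.52, 34.78, 29.05, 24.32, 20.29, 16.96, 14.23, 0.00 m³/s; ΣQ_DR = 410.6 m³/s.
V = ΣQ_DR · Δt = 410.6 × 7200 s = 2.956 × 10^6 m³.
Over A = 56.2 km², depth = V / A = 52.6 mm.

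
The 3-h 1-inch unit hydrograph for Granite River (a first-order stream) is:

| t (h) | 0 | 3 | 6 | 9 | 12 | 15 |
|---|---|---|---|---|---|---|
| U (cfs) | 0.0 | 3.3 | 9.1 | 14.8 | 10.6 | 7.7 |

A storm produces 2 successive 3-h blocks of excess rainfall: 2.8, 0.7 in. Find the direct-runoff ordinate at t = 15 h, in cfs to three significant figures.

Q ≈ 29.0 cfs

By discrete convolution, Q_j = Σ (P_i / 1 in) · U_{j−i}.
At t = 15 h (j=5): Q = (2.8/1)·7.7 + (0.7/1)·10.6 = 29.0 cfs.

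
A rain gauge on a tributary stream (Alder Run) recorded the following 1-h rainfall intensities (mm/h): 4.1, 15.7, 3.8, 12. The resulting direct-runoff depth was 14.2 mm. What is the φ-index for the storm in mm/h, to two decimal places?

φ ≈ 6.75 mm/h

Only the 2 blocks with intensity above φ contribute runoff: 15.7, 12 mm/h.
Σ(I−φ)·Δt = d  ⇒  (15.7+12 − 2φ)·1 = 14.2
φ = (27.70 − 14.2/1) / 2 = 6.75 mm/h.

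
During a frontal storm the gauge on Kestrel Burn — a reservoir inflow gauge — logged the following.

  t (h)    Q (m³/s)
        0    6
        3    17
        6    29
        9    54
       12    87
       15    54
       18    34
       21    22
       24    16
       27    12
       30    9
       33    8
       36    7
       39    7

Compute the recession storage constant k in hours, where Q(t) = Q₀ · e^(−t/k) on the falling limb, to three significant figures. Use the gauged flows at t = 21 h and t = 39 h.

k ≈ 15.7 h

On the falling limb, Q drops from 22 to 7 m³/s between t = 21 h and t = 39 h (Δt = 18 h).
k = −Δt / ln(Q₂/Q₁) = −18 / ln(7/22) = 15.7 h.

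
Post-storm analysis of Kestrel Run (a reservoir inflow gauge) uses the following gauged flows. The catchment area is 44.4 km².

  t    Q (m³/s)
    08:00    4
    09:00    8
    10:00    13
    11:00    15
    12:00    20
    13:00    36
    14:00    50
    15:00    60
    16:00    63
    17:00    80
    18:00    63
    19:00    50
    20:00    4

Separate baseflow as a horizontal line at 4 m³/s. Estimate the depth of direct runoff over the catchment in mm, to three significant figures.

d ≈ 33.6 mm

Direct runoff: 0.0, 4.0, 9.0, 11.0, 16.0, 32.0, 46.0, 56.0, 59.0, 76.0, 59.0, 46.0, 0.0 m³/s; ΣQ_DR = 414.0 m³/s.
V = ΣQ_DR · Δt = 414.0 × 3600 s = 1.490 × 10^6 m³.
Over A = 44.4 km², depth = V / A = 33.6 mm.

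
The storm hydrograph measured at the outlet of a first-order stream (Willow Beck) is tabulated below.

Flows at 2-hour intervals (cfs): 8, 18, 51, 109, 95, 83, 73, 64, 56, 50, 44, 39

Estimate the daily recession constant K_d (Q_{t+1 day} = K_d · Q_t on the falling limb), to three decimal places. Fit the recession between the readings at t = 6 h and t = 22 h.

K_d ≈ 0.214

Between t = 6 h and t = 22 h the flow falls from 109 to 39 cfs over 8×2 h = 16 h.
Per-interval ratio K = (39/109)^(1/8) = 0.8794; K_d = K^(24/2) = 0.214.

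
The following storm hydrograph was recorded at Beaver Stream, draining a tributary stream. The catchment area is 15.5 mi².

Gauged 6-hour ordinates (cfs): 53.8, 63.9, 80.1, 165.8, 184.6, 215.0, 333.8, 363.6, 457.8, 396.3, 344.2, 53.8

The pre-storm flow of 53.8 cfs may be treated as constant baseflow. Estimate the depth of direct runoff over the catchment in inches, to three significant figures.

Direct runoff: 0.0, 10.1, 26.3, 112.0, 130.8, 161.2, 280.0, 309.8, 404.0, 342.5, 290.4, 0.0 cfs; ΣQ_DR = 2067 cfs.
V = ΣQ_DR · Δt = 2067 × 21600 s = 4.465 × 10^7 ft³.
Over A = 15.5 mi², depth = V / A = 1.24 in.

d ≈ 1.24 in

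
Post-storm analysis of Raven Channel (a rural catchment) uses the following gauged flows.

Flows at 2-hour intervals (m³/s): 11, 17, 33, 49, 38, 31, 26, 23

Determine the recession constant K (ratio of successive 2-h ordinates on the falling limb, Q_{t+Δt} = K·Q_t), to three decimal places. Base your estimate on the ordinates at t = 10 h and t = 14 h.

Using the recession-limb readings at t = 10 h and t = 14 h: Q falls from 31 to 23 m³/s over 2 intervals.
K = (Q₂/Q₁)^(1/2) = (23/31)^(1/2) = 0.861.

K ≈ 0.861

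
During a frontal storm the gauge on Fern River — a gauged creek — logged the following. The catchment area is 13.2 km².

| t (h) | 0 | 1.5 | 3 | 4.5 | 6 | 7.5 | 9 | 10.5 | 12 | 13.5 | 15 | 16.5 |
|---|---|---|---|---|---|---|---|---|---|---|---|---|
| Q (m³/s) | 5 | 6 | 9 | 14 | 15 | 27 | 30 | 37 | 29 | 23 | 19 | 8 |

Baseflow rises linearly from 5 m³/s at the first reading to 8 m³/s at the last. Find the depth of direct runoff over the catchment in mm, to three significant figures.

Direct runoff: 0.00, 0.73, 3.45, 8.18, 8.91, 20.64, 23.36, 30.09, 21.82, 15.55, 11.27, 0.00 m³/s; ΣQ_DR = 144.0 m³/s.
V = ΣQ_DR · Δt = 144.0 × 5400 s = 7.776 × 10^5 m³.
Over A = 13.2 km², depth = V / A = 58.9 mm.

d ≈ 58.9 mm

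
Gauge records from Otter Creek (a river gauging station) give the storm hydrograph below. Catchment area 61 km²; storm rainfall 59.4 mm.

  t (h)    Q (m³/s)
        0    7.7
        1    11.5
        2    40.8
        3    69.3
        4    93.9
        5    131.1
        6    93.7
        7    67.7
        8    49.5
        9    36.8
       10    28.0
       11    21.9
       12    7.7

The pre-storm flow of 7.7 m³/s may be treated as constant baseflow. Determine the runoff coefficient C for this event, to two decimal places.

C ≈ 0.56

ΣQ_DR = 559.5 m³/s; V = ΣQ_DR·Δt = 2.014 × 10^6 m³.
Runoff depth d = V / A = 33.02 mm.
C = d / P = 33.02 / 59.4 = 0.56.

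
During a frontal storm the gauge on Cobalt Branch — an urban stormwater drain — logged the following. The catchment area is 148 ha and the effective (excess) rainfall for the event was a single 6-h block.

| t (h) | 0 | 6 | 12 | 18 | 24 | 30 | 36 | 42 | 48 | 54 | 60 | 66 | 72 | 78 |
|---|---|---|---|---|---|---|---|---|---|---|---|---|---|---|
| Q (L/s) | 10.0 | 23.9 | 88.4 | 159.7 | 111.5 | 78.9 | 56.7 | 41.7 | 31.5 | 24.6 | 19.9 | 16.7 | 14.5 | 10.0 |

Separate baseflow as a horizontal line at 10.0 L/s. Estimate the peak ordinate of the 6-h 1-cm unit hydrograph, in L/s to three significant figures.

Direct runoff: 0.0, 13.9, 78.4, 149.7, 101.5, 68.9, 46.7, 31.7, 21.5, 14.6, 9.9, 6.7, 4.5, 0.0 L/s; ΣQ_DR = 548.0 L/s, peak = 149.7 L/s.
Runoff depth d = ΣQ_DR·Δt / A = 548.0 × 21600 / (148 ha) = 7.998 mm.
The 1-cm UH is the DRH scaled by (10 mm)/d, so U_p = 149.7 × 10/7.998 = 187 L/s.

U_p ≈ 187 L/s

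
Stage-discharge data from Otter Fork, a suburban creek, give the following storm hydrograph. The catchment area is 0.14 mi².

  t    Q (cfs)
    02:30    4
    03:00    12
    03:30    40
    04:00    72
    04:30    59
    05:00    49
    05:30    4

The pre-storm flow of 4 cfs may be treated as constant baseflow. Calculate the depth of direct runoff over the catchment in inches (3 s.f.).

Direct runoff: 0.0, 8.0, 36.0, 68.0, 55.0, 45.0, 0.0 cfs; ΣQ_DR = 212.0 cfs.
V = ΣQ_DR · Δt = 212.0 × 1800 s = 3.816 × 10^5 ft³.
Over A = 0.14 mi², depth = V / A = 1.17 in.

d ≈ 1.17 in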